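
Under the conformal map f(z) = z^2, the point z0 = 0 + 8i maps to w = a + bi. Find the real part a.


Step 1: z0 = 0 + 8i
Step 2: z0^2 = 0^2 - 8^2 + 0i
Step 3: real part = 0 - 64 = -64

-64


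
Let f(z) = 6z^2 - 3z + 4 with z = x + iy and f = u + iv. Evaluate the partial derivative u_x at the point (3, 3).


Step 1: f(z) = 6(x+iy)^2 - 3(x+iy) + 4
Step 2: u = 6(x^2 - y^2) - 3x + 4
Step 3: u_x = 12x - 3
Step 4: At (3, 3): u_x = 36 - 3 = 33

33


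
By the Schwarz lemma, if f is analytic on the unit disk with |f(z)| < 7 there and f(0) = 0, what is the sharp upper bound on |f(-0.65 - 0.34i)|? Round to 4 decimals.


Step 1: g = f/7 maps D -> D with g(0) = 0, so by the Schwarz lemma |g(z)| <= |z|, i.e. |f(z)| <= 7|z|; this is sharp (f(z) = 7z).
Step 2: |z0|^2 = (-0.65)^2 + (-0.34)^2 = 0.5381
Step 3: |z0| = sqrt(0.5381) = 0.733553
Step 4: Best bound = 7 * |z0| = 7 * 0.733553 = 5.1349

5.1349


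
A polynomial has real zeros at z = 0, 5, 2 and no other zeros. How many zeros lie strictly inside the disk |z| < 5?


Step 1: Check each root:
  z = 0: |0| = 0 < 5
  z = 5: |5| = 5 >= 5
  z = 2: |2| = 2 < 5
Step 2: Count = 2

2


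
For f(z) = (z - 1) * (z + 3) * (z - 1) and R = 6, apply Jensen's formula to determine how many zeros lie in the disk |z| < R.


Jensen's formula: (1/2pi)*integral log|f(Re^it)|dt = log|f(0)| + sum_{|a_k|<R} log(R/|a_k|)
Step 1: f(0) = (-1) * 3 * (-1) = 3
Step 2: log|f(0)| = log|1| + log|-3| + log|1| = 1.0986
Step 3: Zeros inside |z| < 6: 1, -3, 1
Step 4: Jensen sum = log(6/1) + log(6/3) + log(6/1) = 4.2767
Step 5: n(R) = number of terms in the Jensen sum = count of zeros inside |z| < 6 = 3

3


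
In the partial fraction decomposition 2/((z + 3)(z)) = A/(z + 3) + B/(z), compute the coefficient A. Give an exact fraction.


Step 1: Multiply both sides by (z + 3) and set z = -3
Step 2: A = 2 / (-3 - 0)
Step 3: A = 2 / (-3)
Step 4: A = -2/3

-2/3


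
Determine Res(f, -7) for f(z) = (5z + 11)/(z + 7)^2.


Step 1: Pole of order 2 at z = -7
Step 2: Res = lim d/dz [(z + 7)^2 * f(z)] as z -> -7
Step 3: (z + 7)^2 * f(z) = 5z + 11
Step 4: d/dz[5z + 11] = 5

5


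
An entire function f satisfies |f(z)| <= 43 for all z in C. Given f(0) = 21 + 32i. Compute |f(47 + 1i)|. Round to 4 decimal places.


Step 1: By Liouville's theorem, a bounded entire function is constant.
Step 2: f(z) = f(0) = 21 + 32i for all z.
Step 3: |f(w)| = |21 + 32i| = sqrt(441 + 1024)
Step 4: = 38.2753

38.2753


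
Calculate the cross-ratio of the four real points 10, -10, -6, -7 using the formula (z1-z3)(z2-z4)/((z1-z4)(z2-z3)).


Step 1: (z1-z3)(z2-z4) = 16 * (-3) = -48
Step 2: (z1-z4)(z2-z3) = 17 * (-4) = -68
Step 3: Cross-ratio = 48/68 = 12/17

12/17


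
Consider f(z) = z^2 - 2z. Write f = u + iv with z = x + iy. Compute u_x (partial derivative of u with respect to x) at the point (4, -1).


Step 1: f(z) = (x+iy)^2 - 2(x+iy) + 0
Step 2: u = (x^2 - y^2) - 2x + 0
Step 3: u_x = 2x - 2
Step 4: At (4, -1): u_x = 8 - 2 = 6

6


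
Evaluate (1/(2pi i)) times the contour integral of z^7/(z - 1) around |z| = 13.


Step 1: f(z) = z^7, a = 1 is inside |z| = 13
Step 2: By Cauchy integral formula: (1/(2pi*i)) * integral = f(a)
Step 3: f(1) = 1^7 = 1

1


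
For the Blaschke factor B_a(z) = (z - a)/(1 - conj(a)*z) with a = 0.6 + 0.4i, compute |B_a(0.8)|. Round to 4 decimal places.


Step 1: Numerator z0 - a = 0.8 - (0.6 + 0.4i) = 0.2 - 0.4i
Step 2: Denominator 1 - conj(a)*z0 = 1 - (0.6 - 0.4i)*0.8 = 0.52 + 0.32i
Step 3: |z0 - a|^2 = 0.2^2 + (-0.4)^2 = 0.2; |1 - conj(a)*z0|^2 = 0.52^2 + 0.32^2 = 0.3728
Step 4: |B_a(0.8)| = sqrt(0.2 / 0.3728) = sqrt(0.536481)
Step 5: = 0.7324

0.7324


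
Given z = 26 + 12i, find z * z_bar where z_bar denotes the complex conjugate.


Step 1: conj(z) = 26 - 12i
Step 2: z * conj(z) = 26^2 + 12^2
Step 3: = 676 + 144 = 820

820


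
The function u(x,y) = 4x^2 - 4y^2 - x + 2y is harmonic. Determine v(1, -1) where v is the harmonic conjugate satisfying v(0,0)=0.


Step 1: v_x = -u_y = 8y - 2
Step 2: v_y = u_x = 8x - 1
Step 3: v = 8xy - 2x - y + C
Step 4: v(0,0) = 0 => C = 0
Step 5: v(1, -1) = -9

-9


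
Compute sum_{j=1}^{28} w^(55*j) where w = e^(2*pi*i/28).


Step 1: The sum sum_{j=1}^{n} w^(k*j) equals n if n | k, else 0.
Step 2: Here n = 28, k = 55
Step 3: Does n divide k? 28 | 55 -> False
Step 4: Sum = 0

0


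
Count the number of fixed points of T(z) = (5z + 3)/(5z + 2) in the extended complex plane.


Step 1: Fixed points satisfy T(z) = z
Step 2: 5z^2 - 3z - 3 = 0
Step 3: Discriminant = (-3)^2 - 4*5*(-3) = 69
Step 4: Number of fixed points = 2

2


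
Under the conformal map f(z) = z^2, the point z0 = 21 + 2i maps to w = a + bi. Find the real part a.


Step 1: z0 = 21 + 2i
Step 2: z0^2 = 21^2 - 2^2 + 84i
Step 3: real part = 441 - 4 = 437

437


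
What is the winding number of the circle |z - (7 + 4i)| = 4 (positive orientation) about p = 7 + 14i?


Step 1: Center c = (7, 4), radius = 4
Step 2: |p - c|^2 = 0^2 + 10^2 = 100
Step 3: r^2 = 16
Step 4: |p-c| > r so winding number = 0

0


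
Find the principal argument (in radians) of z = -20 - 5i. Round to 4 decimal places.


Step 1: z = -20 - 5i
Step 2: arg(z) = atan2(-5, -20)
Step 3: arg(z) = -2.8966

-2.8966


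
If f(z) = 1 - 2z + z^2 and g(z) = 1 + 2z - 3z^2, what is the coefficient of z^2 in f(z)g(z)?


Step 1: z^2 term in f*g comes from: (1)*(-3z^2) + (-2z)*(2z) + (z^2)*(1)
Step 2: = -3 - 4 + 1
Step 3: = -6

-6


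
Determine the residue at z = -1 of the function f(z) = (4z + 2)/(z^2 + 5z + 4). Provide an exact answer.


Step 1: Q(z) = z^2 + 5z + 4 = (z + 1)(z + 4)
Step 2: Q'(z) = 2z + 5
Step 3: Q'(-1) = 3, P(-1) = -2
Step 4: Res = P(-1)/Q'(-1) = -2/3 = -2/3

-2/3


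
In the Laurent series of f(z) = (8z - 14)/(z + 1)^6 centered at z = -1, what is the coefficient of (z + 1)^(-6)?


Step 1: Write the numerator in powers of (z + 1): 8z - 14 = 8(z + 1) + (8*(-1) - 14) = 8(z + 1) - 22
Step 2: Divide by (z + 1)^6: f(z) = -22(z + 1)^(-6) + 8(z + 1)^(-5)
Step 3: This finite sum is the Laurent series of f about z = -1.
Step 4: Coefficient of (z + 1)^(-6) = 8*(-1) - 14 = -22

-22


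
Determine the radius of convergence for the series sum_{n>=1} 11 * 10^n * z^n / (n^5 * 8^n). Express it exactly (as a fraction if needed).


Step 1: General term a_n = 11 * 10^n / (n^5 * 8^n)
Step 2: By the root test, |a_n|^(1/n) = 11^(1/n) * 10 / (n^(5/n) * 8) -> 10/8 as n -> infinity (since 11^(1/n) -> 1 and n^(5/n) -> 1)
Step 3: R = 1/lim|a_n|^(1/n) = 8/10 = 4/5

4/5


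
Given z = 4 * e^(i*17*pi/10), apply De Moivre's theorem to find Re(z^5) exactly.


Step 1: By De Moivre's theorem, z^5 = 4^5 * e^(i*5*17*pi/10) = 1024 * (cos(17*pi/2) + i*sin(17*pi/2))
Step 2: |z|^5 = 4^5 = 1024
Step 3: Reduce the angle mod 2*pi: 17*pi/2 - 8*pi = pi/2
Step 4: cos(pi/2) = 0
Step 5: Re(z^5) = 1024 * 0 = 0

0


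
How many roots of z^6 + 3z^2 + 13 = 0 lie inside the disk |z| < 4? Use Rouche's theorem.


Step 1: On |z| = 4 the three terms have sizes |z^6| = 4^6 = 4096, |3z^2| = 3*4^2 = 48, |13| = 13
Step 2: The dominant term is g(z) = z^6; let h(z) = 3z^2 + 13 so f = g + h
Step 3: On |z| = 4: |g| = 4096 and |h| <= 48 + 13 = 61
Step 4: Since 4096 > 61, |h| < |g| on |z| = 4, so by Rouche f has the same number of zeros as g inside |z| < 4
Step 5: g(z) = z^6 has 6 zeros (all at the origin) inside |z| < 4. Answer = 6

6


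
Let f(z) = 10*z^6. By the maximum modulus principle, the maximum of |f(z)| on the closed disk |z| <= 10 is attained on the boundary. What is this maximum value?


Step 1: On |z| = 10, |f(z)| = 10 * |z|^6 = 10 * 10^6
Step 2: By maximum modulus principle, maximum is on boundary.
Step 3: Maximum = 10 * 1000000 = 10000000

10000000


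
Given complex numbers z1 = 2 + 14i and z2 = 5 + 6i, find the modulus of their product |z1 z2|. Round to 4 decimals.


Step 1: |z1| = sqrt(2^2 + 14^2) = sqrt(200)
Step 2: |z2| = sqrt(5^2 + 6^2) = sqrt(61)
Step 3: |z1*z2| = |z1|*|z2| = sqrt(200) * sqrt(61) = sqrt(200 * 61) = sqrt(12200)
Step 4: = 110.4536

110.4536


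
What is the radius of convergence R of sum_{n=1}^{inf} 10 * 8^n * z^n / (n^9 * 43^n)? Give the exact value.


Step 1: General term a_n = 10 * 8^n / (n^9 * 43^n)
Step 2: By the root test, |a_n|^(1/n) = 10^(1/n) * 8 / (n^(9/n) * 43) -> 8/43 as n -> infinity (since 10^(1/n) -> 1 and n^(9/n) -> 1)
Step 3: R = 1/lim|a_n|^(1/n) = 43/8

43/8


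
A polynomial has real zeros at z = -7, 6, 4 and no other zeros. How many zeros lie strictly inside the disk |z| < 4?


Step 1: Check each root:
  z = -7: |-7| = 7 >= 4
  z = 6: |6| = 6 >= 4
  z = 4: |4| = 4 >= 4
Step 2: Count = 0

0


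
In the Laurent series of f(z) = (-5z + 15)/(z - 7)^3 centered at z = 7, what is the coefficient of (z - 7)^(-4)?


Step 1: Write the numerator in powers of (z - 7): -5z + 15 = -5(z - 7) + (-5*7 + 15) = -5(z - 7) - 20
Step 2: Divide by (z - 7)^3: f(z) = -20(z - 7)^(-3) - 5(z - 7)^(-2)
Step 3: This finite sum is the Laurent series of f about z = 7.
Step 4: Only the powers -3 and -2 appear, so the coefficient of (z - 7)^(-4) = 0

0


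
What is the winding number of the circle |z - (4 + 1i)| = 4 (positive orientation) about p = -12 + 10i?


Step 1: Center c = (4, 1), radius = 4
Step 2: |p - c|^2 = (-16)^2 + 9^2 = 337
Step 3: r^2 = 16
Step 4: |p-c| > r so winding number = 0

0


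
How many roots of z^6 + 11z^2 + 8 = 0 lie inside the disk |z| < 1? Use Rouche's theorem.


Step 1: On |z| = 1 the three terms have sizes |z^6| = 1^6 = 1, |11z^2| = 11*1^2 = 11, |8| = 8
Step 2: The dominant term is g(z) = 11z^2; let h(z) = z^6 + 8 so f = g + h
Step 3: On |z| = 1: |g| = 11 and |h| <= 1 + 8 = 9
Step 4: Since 11 > 9, |h| < |g| on |z| = 1, so by Rouche f has the same number of zeros as g inside |z| < 1
Step 5: g(z) = 11z^2 has 2 zeros (at the origin, multiplicity 2) inside |z| < 1. Answer = 2

2


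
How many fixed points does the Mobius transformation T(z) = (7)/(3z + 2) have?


Step 1: Fixed points satisfy T(z) = z
Step 2: 3z^2 + 2z - 7 = 0
Step 3: Discriminant = 2^2 - 4*3*(-7) = 88
Step 4: Number of fixed points = 2

2


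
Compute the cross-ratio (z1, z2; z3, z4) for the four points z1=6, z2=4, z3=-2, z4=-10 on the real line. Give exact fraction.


Step 1: (z1-z3)(z2-z4) = 8 * 14 = 112
Step 2: (z1-z4)(z2-z3) = 16 * 6 = 96
Step 3: Cross-ratio = 112/96 = 7/6

7/6


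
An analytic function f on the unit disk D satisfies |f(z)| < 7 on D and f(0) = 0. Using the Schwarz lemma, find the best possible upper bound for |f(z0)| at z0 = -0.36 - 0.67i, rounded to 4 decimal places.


Step 1: g = f/7 maps D -> D with g(0) = 0, so by the Schwarz lemma |g(z)| <= |z|, i.e. |f(z)| <= 7|z|; this is sharp (f(z) = 7z).
Step 2: |z0|^2 = (-0.36)^2 + (-0.67)^2 = 0.5785
Step 3: |z0| = sqrt(0.5785) = 0.760592
Step 4: Best bound = 7 * |z0| = 7 * 0.760592 = 5.3241

5.3241


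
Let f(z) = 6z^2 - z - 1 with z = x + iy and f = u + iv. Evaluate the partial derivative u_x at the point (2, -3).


Step 1: f(z) = 6(x+iy)^2 - (x+iy) - 1
Step 2: u = 6(x^2 - y^2) - x - 1
Step 3: u_x = 12x - 1
Step 4: At (2, -3): u_x = 24 - 1 = 23

23


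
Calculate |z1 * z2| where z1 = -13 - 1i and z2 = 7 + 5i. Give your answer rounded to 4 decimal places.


Step 1: |z1| = sqrt((-13)^2 + (-1)^2) = sqrt(170)
Step 2: |z2| = sqrt(7^2 + 5^2) = sqrt(74)
Step 3: |z1*z2| = |z1|*|z2| = sqrt(170) * sqrt(74) = sqrt(170 * 74) = sqrt(12580)
Step 4: = 112.1606

112.1606


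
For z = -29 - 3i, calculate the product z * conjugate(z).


Step 1: conj(z) = -29 + 3i
Step 2: z * conj(z) = (-29)^2 + (-3)^2
Step 3: = 841 + 9 = 850

850


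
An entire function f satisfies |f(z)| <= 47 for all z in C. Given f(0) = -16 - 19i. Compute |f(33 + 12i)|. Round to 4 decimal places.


Step 1: By Liouville's theorem, a bounded entire function is constant.
Step 2: f(z) = f(0) = -16 - 19i for all z.
Step 3: |f(w)| = |-16 - 19i| = sqrt(256 + 361)
Step 4: = 24.8395

24.8395


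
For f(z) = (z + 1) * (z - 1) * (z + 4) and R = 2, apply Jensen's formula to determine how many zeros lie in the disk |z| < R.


Jensen's formula: (1/2pi)*integral log|f(Re^it)|dt = log|f(0)| + sum_{|a_k|<R} log(R/|a_k|)
Step 1: f(0) = 1 * (-1) * 4 = -4
Step 2: log|f(0)| = log|-1| + log|1| + log|-4| = 1.3863
Step 3: Zeros inside |z| < 2: -1, 1
Step 4: Jensen sum = log(2/1) + log(2/1) = 1.3863
Step 5: n(R) = number of terms in the Jensen sum = count of zeros inside |z| < 2 = 2

2


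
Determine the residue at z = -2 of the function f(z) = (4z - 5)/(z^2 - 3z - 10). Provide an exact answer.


Step 1: Q(z) = z^2 - 3z - 10 = (z + 2)(z - 5)
Step 2: Q'(z) = 2z - 3
Step 3: Q'(-2) = -7, P(-2) = -13
Step 4: Res = P(-2)/Q'(-2) = -13/(-7) = 13/7

13/7


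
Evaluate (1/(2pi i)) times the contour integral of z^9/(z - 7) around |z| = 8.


Step 1: f(z) = z^9, a = 7 is inside |z| = 8
Step 2: By Cauchy integral formula: (1/(2pi*i)) * integral = f(a)
Step 3: f(7) = 7^9 = 40353607

40353607


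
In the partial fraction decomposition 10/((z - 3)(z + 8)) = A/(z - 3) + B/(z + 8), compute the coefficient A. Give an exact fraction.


Step 1: Multiply both sides by (z - 3) and set z = 3
Step 2: A = 10 / (3 + 8)
Step 3: A = 10 / 11
Step 4: A = 10/11

10/11


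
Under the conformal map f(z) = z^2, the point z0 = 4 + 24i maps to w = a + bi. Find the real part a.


Step 1: z0 = 4 + 24i
Step 2: z0^2 = 4^2 - 24^2 + 192i
Step 3: real part = 16 - 576 = -560

-560


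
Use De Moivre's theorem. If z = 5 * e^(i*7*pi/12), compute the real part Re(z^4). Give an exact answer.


Step 1: By De Moivre's theorem, z^4 = 5^4 * e^(i*4*7*pi/12) = 625 * (cos(7*pi/3) + i*sin(7*pi/3))
Step 2: |z|^4 = 5^4 = 625
Step 3: Reduce the angle mod 2*pi: 7*pi/3 - 2*pi = pi/3
Step 4: cos(pi/3) = 1/2
Step 5: Re(z^4) = 625 * 1/2 = 625/2

625/2


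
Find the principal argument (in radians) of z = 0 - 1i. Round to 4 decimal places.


Step 1: z = 0 - 1i
Step 2: arg(z) = atan2(-1, 0)
Step 3: arg(z) = -1.5708

-1.5708


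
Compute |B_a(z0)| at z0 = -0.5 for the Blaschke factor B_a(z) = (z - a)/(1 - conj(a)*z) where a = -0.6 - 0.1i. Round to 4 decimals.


Step 1: Numerator z0 - a = -0.5 - (-0.6 - 0.1i) = 0.1 + 0.1i
Step 2: Denominator 1 - conj(a)*z0 = 1 - (-0.6 + 0.1i)*(-0.5) = 0.7 + 0.05i
Step 3: |z0 - a|^2 = 0.1^2 + 0.1^2 = 0.02; |1 - conj(a)*z0|^2 = 0.7^2 + 0.05^2 = 0.4925
Step 4: |B_a(-0.5)| = sqrt(0.02 / 0.4925) = sqrt(0.040609)
Step 5: = 0.2015

0.2015


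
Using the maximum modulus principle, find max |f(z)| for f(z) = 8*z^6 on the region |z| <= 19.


Step 1: On |z| = 19, |f(z)| = 8 * |z|^6 = 8 * 19^6
Step 2: By maximum modulus principle, maximum is on boundary.
Step 3: Maximum = 8 * 47045881 = 376367048

376367048


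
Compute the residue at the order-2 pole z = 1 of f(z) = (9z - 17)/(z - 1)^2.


Step 1: Pole of order 2 at z = 1
Step 2: Res = lim d/dz [(z - 1)^2 * f(z)] as z -> 1
Step 3: (z - 1)^2 * f(z) = 9z - 17
Step 4: d/dz[9z - 17] = 9

9


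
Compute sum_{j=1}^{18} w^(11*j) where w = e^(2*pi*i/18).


Step 1: The sum sum_{j=1}^{n} w^(k*j) equals n if n | k, else 0.
Step 2: Here n = 18, k = 11
Step 3: Does n divide k? 18 | 11 -> False
Step 4: Sum = 0

0


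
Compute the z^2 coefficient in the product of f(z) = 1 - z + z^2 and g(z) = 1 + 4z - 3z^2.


Step 1: z^2 term in f*g comes from: (1)*(-3z^2) + (-z)*(4z) + (z^2)*(1)
Step 2: = -3 - 4 + 1
Step 3: = -6

-6


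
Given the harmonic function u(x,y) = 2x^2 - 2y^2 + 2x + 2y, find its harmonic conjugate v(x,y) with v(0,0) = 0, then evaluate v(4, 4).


Step 1: v_x = -u_y = 4y - 2
Step 2: v_y = u_x = 4x + 2
Step 3: v = 4xy - 2x + 2y + C
Step 4: v(0,0) = 0 => C = 0
Step 5: v(4, 4) = 64

64


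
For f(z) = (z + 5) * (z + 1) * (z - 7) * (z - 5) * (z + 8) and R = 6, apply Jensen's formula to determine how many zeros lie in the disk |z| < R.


Jensen's formula: (1/2pi)*integral log|f(Re^it)|dt = log|f(0)| + sum_{|a_k|<R} log(R/|a_k|)
Step 1: f(0) = 5 * 1 * (-7) * (-5) * 8 = 1400
Step 2: log|f(0)| = log|-5| + log|-1| + log|7| + log|5| + log|-8| = 7.2442
Step 3: Zeros inside |z| < 6: -5, -1, 5
Step 4: Jensen sum = log(6/5) + log(6/1) + log(6/5) = 2.1564
Step 5: n(R) = number of terms in the Jensen sum = count of zeros inside |z| < 6 = 3

3


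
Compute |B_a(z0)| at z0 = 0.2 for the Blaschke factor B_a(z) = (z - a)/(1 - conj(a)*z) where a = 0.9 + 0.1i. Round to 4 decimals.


Step 1: Numerator z0 - a = 0.2 - (0.9 + 0.1i) = -0.7 - 0.1i
Step 2: Denominator 1 - conj(a)*z0 = 1 - (0.9 - 0.1i)*0.2 = 0.82 + 0.02i
Step 3: |z0 - a|^2 = (-0.7)^2 + (-0.1)^2 = 0.5; |1 - conj(a)*z0|^2 = 0.82^2 + 0.02^2 = 0.6728
Step 4: |B_a(0.2)| = sqrt(0.5 / 0.6728) = sqrt(0.743163)
Step 5: = 0.8621

0.8621


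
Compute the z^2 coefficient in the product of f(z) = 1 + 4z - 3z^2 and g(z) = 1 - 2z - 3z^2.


Step 1: z^2 term in f*g comes from: (1)*(-3z^2) + (4z)*(-2z) + (-3z^2)*(1)
Step 2: = -3 - 8 - 3
Step 3: = -14

-14


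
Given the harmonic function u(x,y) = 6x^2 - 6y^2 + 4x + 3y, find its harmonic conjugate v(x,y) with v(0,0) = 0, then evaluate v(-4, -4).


Step 1: v_x = -u_y = 12y - 3
Step 2: v_y = u_x = 12x + 4
Step 3: v = 12xy - 3x + 4y + C
Step 4: v(0,0) = 0 => C = 0
Step 5: v(-4, -4) = 188

188


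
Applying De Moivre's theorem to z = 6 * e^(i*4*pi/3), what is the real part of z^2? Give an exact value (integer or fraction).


Step 1: By De Moivre's theorem, z^2 = 6^2 * e^(i*2*4*pi/3) = 36 * (cos(8*pi/3) + i*sin(8*pi/3))
Step 2: |z|^2 = 6^2 = 36
Step 3: Reduce the angle mod 2*pi: 8*pi/3 - 2*pi = 2*pi/3
Step 4: cos(2*pi/3) = -1/2
Step 5: Re(z^2) = 36 * (-1/2) = -18

-18


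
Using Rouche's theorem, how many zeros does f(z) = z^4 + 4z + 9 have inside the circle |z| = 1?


Step 1: On |z| = 1 the three terms have sizes |z^4| = 1^4 = 1, |4z| = 4*1 = 4, |9| = 9
Step 2: The dominant term is g(z) = 9; let h(z) = z^4 + 4z so f = g + h
Step 3: On |z| = 1: |g| = 9 and |h| <= 1 + 4 = 5
Step 4: Since 9 > 5, |h| < |g| on |z| = 1, so by Rouche f has the same number of zeros as g inside |z| < 1
Step 5: g(z) = 9 is a nonzero constant with no zeros inside |z| < 1. Answer = 0

0


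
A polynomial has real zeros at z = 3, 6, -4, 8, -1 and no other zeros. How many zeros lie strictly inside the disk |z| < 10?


Step 1: Check each root:
  z = 3: |3| = 3 < 10
  z = 6: |6| = 6 < 10
  z = -4: |-4| = 4 < 10
  z = 8: |8| = 8 < 10
  z = -1: |-1| = 1 < 10
Step 2: Count = 5

5


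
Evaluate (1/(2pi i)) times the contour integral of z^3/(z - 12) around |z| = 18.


Step 1: f(z) = z^3, a = 12 is inside |z| = 18
Step 2: By Cauchy integral formula: (1/(2pi*i)) * integral = f(a)
Step 3: f(12) = 12^3 = 1728

1728


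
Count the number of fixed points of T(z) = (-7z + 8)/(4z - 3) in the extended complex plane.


Step 1: Fixed points satisfy T(z) = z
Step 2: 4z^2 + 4z - 8 = 0
Step 3: Discriminant = 4^2 - 4*4*(-8) = 144
Step 4: Number of fixed points = 2

2


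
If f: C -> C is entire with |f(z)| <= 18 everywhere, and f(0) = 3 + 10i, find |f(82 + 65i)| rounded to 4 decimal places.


Step 1: By Liouville's theorem, a bounded entire function is constant.
Step 2: f(z) = f(0) = 3 + 10i for all z.
Step 3: |f(w)| = |3 + 10i| = sqrt(9 + 100)
Step 4: = 10.4403

10.4403


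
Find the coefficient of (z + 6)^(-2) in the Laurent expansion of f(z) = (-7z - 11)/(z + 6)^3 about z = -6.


Step 1: Write the numerator in powers of (z + 6): -7z - 11 = -7(z + 6) + (-7*(-6) - 11) = -7(z + 6) + 31
Step 2: Divide by (z + 6)^3: f(z) = 31(z + 6)^(-3) - 7(z + 6)^(-2)
Step 3: This finite sum is the Laurent series of f about z = -6.
Step 4: Coefficient of (z + 6)^(-2) = coefficient of (z + 6) in the re-centred numerator = -7

-7


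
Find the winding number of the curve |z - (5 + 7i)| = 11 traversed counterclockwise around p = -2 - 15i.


Step 1: Center c = (5, 7), radius = 11
Step 2: |p - c|^2 = (-7)^2 + (-22)^2 = 533
Step 3: r^2 = 121
Step 4: |p-c| > r so winding number = 0

0


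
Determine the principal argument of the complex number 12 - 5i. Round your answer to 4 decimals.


Step 1: z = 12 - 5i
Step 2: arg(z) = atan2(-5, 12)
Step 3: arg(z) = -0.3948

-0.3948


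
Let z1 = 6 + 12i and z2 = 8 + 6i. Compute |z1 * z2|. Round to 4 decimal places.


Step 1: |z1| = sqrt(6^2 + 12^2) = sqrt(180)
Step 2: |z2| = sqrt(8^2 + 6^2) = sqrt(100)
Step 3: |z1*z2| = |z1|*|z2| = sqrt(180) * sqrt(100) = sqrt(180 * 100) = sqrt(18000)
Step 4: = 134.1641

134.1641


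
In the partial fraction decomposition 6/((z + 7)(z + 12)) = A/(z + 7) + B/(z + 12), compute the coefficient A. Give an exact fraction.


Step 1: Multiply both sides by (z + 7) and set z = -7
Step 2: A = 6 / (-7 + 12)
Step 3: A = 6 / 5
Step 4: A = 6/5

6/5


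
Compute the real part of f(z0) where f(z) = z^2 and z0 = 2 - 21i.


Step 1: z0 = 2 - 21i
Step 2: z0^2 = 2^2 - (-21)^2 - 84i
Step 3: real part = 4 - 441 = -437

-437


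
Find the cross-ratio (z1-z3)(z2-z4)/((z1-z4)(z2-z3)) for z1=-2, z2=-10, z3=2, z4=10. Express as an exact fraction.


Step 1: (z1-z3)(z2-z4) = (-4) * (-20) = 80
Step 2: (z1-z4)(z2-z3) = (-12) * (-12) = 144
Step 3: Cross-ratio = 80/144 = 5/9

5/9


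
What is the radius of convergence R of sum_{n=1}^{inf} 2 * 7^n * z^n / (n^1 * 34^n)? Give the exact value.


Step 1: General term a_n = 2 * 7^n / (n^1 * 34^n)
Step 2: By the root test, |a_n|^(1/n) = 2^(1/n) * 7 / (n^(1/n) * 34) -> 7/34 as n -> infinity (since 2^(1/n) -> 1 and n^(1/n) -> 1)
Step 3: R = 1/lim|a_n|^(1/n) = 34/7

34/7


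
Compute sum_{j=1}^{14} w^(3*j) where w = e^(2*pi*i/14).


Step 1: The sum sum_{j=1}^{n} w^(k*j) equals n if n | k, else 0.
Step 2: Here n = 14, k = 3
Step 3: Does n divide k? 14 | 3 -> False
Step 4: Sum = 0

0


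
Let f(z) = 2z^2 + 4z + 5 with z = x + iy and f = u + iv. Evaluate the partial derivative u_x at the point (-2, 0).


Step 1: f(z) = 2(x+iy)^2 + 4(x+iy) + 5
Step 2: u = 2(x^2 - y^2) + 4x + 5
Step 3: u_x = 4x + 4
Step 4: At (-2, 0): u_x = -8 + 4 = -4

-4


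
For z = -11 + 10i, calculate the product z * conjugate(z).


Step 1: conj(z) = -11 - 10i
Step 2: z * conj(z) = (-11)^2 + 10^2
Step 3: = 121 + 100 = 221

221


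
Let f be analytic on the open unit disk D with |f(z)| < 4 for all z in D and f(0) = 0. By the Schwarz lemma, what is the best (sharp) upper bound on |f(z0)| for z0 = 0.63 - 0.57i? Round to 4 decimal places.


Step 1: g = f/4 maps D -> D with g(0) = 0, so by the Schwarz lemma |g(z)| <= |z|, i.e. |f(z)| <= 4|z|; this is sharp (f(z) = 4z).
Step 2: |z0|^2 = 0.63^2 + (-0.57)^2 = 0.7218
Step 3: |z0| = sqrt(0.7218) = 0.849588
Step 4: Best bound = 4 * |z0| = 4 * 0.849588 = 3.3984

3.3984


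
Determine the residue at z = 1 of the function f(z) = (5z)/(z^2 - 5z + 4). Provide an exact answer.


Step 1: Q(z) = z^2 - 5z + 4 = (z - 1)(z - 4)
Step 2: Q'(z) = 2z - 5
Step 3: Q'(1) = -3, P(1) = 5
Step 4: Res = P(1)/Q'(1) = 5/(-3) = -5/3

-5/3


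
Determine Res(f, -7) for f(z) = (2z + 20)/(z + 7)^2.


Step 1: Pole of order 2 at z = -7
Step 2: Res = lim d/dz [(z + 7)^2 * f(z)] as z -> -7
Step 3: (z + 7)^2 * f(z) = 2z + 20
Step 4: d/dz[2z + 20] = 2

2


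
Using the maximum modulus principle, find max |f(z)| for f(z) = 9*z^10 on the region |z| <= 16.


Step 1: On |z| = 16, |f(z)| = 9 * |z|^10 = 9 * 16^10
Step 2: By maximum modulus principle, maximum is on boundary.
Step 3: Maximum = 9 * 1099511627776 = 9895604649984

9895604649984


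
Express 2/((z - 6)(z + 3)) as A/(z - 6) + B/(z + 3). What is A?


Step 1: Multiply both sides by (z - 6) and set z = 6
Step 2: A = 2 / (6 + 3)
Step 3: A = 2 / 9
Step 4: A = 2/9

2/9


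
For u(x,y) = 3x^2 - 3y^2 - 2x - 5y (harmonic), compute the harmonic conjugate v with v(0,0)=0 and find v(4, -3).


Step 1: v_x = -u_y = 6y + 5
Step 2: v_y = u_x = 6x - 2
Step 3: v = 6xy + 5x - 2y + C
Step 4: v(0,0) = 0 => C = 0
Step 5: v(4, -3) = -46

-46


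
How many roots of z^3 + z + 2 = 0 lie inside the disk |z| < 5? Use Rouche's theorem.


Step 1: On |z| = 5 the three terms have sizes |z^3| = 5^3 = 125, |z| = 5, |2| = 2
Step 2: The dominant term is g(z) = z^3; let h(z) = z + 2 so f = g + h
Step 3: On |z| = 5: |g| = 125 and |h| <= 5 + 2 = 7
Step 4: Since 125 > 7, |h| < |g| on |z| = 5, so by Rouche f has the same number of zeros as g inside |z| < 5
Step 5: g(z) = z^3 has 3 zeros (all at the origin) inside |z| < 5. Answer = 3

3


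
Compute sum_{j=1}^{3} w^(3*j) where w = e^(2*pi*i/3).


Step 1: The sum sum_{j=1}^{n} w^(k*j) equals n if n | k, else 0.
Step 2: Here n = 3, k = 3
Step 3: Does n divide k? 3 | 3 -> True
Step 4: Sum = 3

3


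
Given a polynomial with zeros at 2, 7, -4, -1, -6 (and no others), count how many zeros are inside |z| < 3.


Step 1: Check each root:
  z = 2: |2| = 2 < 3
  z = 7: |7| = 7 >= 3
  z = -4: |-4| = 4 >= 3
  z = -1: |-1| = 1 < 3
  z = -6: |-6| = 6 >= 3
Step 2: Count = 2

2


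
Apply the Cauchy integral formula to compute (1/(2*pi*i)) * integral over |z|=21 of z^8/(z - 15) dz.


Step 1: f(z) = z^8, a = 15 is inside |z| = 21
Step 2: By Cauchy integral formula: (1/(2pi*i)) * integral = f(a)
Step 3: f(15) = 15^8 = 2562890625

2562890625


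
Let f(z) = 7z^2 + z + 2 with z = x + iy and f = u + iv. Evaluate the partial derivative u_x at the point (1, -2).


Step 1: f(z) = 7(x+iy)^2 + (x+iy) + 2
Step 2: u = 7(x^2 - y^2) + x + 2
Step 3: u_x = 14x + 1
Step 4: At (1, -2): u_x = 14 + 1 = 15

15


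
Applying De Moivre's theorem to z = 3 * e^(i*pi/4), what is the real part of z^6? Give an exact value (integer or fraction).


Step 1: By De Moivre's theorem, z^6 = 3^6 * e^(i*6*pi/4) = 729 * (cos(3*pi/2) + i*sin(3*pi/2))
Step 2: |z|^6 = 3^6 = 729
Step 3: The angle 3*pi/2 already lies in [0, 2*pi)
Step 4: cos(3*pi/2) = 0
Step 5: Re(z^6) = 729 * 0 = 0

0


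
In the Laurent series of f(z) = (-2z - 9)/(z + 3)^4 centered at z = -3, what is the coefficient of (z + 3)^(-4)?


Step 1: Write the numerator in powers of (z + 3): -2z - 9 = -2(z + 3) + (-2*(-3) - 9) = -2(z + 3) - 3
Step 2: Divide by (z + 3)^4: f(z) = -3(z + 3)^(-4) - 2(z + 3)^(-3)
Step 3: This finite sum is the Laurent series of f about z = -3.
Step 4: Coefficient of (z + 3)^(-4) = -2*(-3) - 9 = -3

-3


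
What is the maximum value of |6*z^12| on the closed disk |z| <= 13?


Step 1: On |z| = 13, |f(z)| = 6 * |z|^12 = 6 * 13^12
Step 2: By maximum modulus principle, maximum is on boundary.
Step 3: Maximum = 6 * 23298085122481 = 139788510734886

139788510734886


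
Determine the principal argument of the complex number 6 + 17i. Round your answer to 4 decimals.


Step 1: z = 6 + 17i
Step 2: arg(z) = atan2(17, 6)
Step 3: arg(z) = 1.2315

1.2315


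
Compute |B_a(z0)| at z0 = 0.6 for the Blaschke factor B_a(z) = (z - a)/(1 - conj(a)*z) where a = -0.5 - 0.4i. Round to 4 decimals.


Step 1: Numerator z0 - a = 0.6 - (-0.5 - 0.4i) = 1.1 + 0.4i
Step 2: Denominator 1 - conj(a)*z0 = 1 - (-0.5 + 0.4i)*0.6 = 1.3 - 0.24i
Step 3: |z0 - a|^2 = 1.1^2 + 0.4^2 = 1.37; |1 - conj(a)*z0|^2 = 1.3^2 + (-0.24)^2 = 1.7476
Step 4: |B_a(0.6)| = sqrt(1.37 / 1.7476) = sqrt(0.783932)
Step 5: = 0.8854

0.8854


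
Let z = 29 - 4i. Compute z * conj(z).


Step 1: conj(z) = 29 + 4i
Step 2: z * conj(z) = 29^2 + (-4)^2
Step 3: = 841 + 16 = 857

857


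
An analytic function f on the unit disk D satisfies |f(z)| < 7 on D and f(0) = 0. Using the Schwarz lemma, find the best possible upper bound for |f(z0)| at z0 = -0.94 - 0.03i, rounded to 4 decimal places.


Step 1: g = f/7 maps D -> D with g(0) = 0, so by the Schwarz lemma |g(z)| <= |z|, i.e. |f(z)| <= 7|z|; this is sharp (f(z) = 7z).
Step 2: |z0|^2 = (-0.94)^2 + (-0.03)^2 = 0.8845
Step 3: |z0| = sqrt(0.8845) = 0.940479
Step 4: Best bound = 7 * |z0| = 7 * 0.940479 = 6.5834

6.5834


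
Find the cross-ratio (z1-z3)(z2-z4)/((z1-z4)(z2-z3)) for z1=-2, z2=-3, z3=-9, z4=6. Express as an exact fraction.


Step 1: (z1-z3)(z2-z4) = 7 * (-9) = -63
Step 2: (z1-z4)(z2-z3) = (-8) * 6 = -48
Step 3: Cross-ratio = 63/48 = 21/16

21/16


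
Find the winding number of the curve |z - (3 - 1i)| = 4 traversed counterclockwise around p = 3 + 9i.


Step 1: Center c = (3, -1), radius = 4
Step 2: |p - c|^2 = 0^2 + 10^2 = 100
Step 3: r^2 = 16
Step 4: |p-c| > r so winding number = 0

0


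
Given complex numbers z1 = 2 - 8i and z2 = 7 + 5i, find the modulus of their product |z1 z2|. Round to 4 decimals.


Step 1: |z1| = sqrt(2^2 + (-8)^2) = sqrt(68)
Step 2: |z2| = sqrt(7^2 + 5^2) = sqrt(74)
Step 3: |z1*z2| = |z1|*|z2| = sqrt(68) * sqrt(74) = sqrt(68 * 74) = sqrt(5032)
Step 4: = 70.9366

70.9366


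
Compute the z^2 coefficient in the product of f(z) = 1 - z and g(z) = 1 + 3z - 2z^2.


Step 1: z^2 term in f*g comes from: (1)*(-2z^2) + (-z)*(3z) + (0)*(1)
Step 2: = -2 - 3 + 0
Step 3: = -5

-5


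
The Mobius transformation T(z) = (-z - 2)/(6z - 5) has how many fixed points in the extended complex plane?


Step 1: Fixed points satisfy T(z) = z
Step 2: 6z^2 - 4z + 2 = 0
Step 3: Discriminant = (-4)^2 - 4*6*2 = -32
Step 4: Number of fixed points = 2

2


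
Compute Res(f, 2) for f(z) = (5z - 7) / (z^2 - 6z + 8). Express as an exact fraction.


Step 1: Q(z) = z^2 - 6z + 8 = (z - 2)(z - 4)
Step 2: Q'(z) = 2z - 6
Step 3: Q'(2) = -2, P(2) = 3
Step 4: Res = P(2)/Q'(2) = 3/(-2) = -3/2

-3/2


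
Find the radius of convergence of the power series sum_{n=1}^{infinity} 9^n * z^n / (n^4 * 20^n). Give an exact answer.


Step 1: General term a_n = 9^n / (n^4 * 20^n)
Step 2: By the root test, |a_n|^(1/n) = 9 / (n^(4/n) * 20) -> 9/20 as n -> infinity (since n^(4/n) -> 1)
Step 3: R = 1/lim|a_n|^(1/n) = 20/9

20/9


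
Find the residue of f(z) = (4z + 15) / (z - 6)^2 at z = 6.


Step 1: Pole of order 2 at z = 6
Step 2: Res = lim d/dz [(z - 6)^2 * f(z)] as z -> 6
Step 3: (z - 6)^2 * f(z) = 4z + 15
Step 4: d/dz[4z + 15] = 4

4


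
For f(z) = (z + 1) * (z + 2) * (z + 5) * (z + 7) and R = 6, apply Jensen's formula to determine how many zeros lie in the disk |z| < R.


Jensen's formula: (1/2pi)*integral log|f(Re^it)|dt = log|f(0)| + sum_{|a_k|<R} log(R/|a_k|)
Step 1: f(0) = 1 * 2 * 5 * 7 = 70
Step 2: log|f(0)| = log|-1| + log|-2| + log|-5| + log|-7| = 4.2485
Step 3: Zeros inside |z| < 6: -1, -2, -5
Step 4: Jensen sum = log(6/1) + log(6/2) + log(6/5) = 3.0727
Step 5: n(R) = number of terms in the Jensen sum = count of zeros inside |z| < 6 = 3

3


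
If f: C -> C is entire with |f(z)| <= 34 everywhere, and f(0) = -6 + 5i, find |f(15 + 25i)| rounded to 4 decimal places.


Step 1: By Liouville's theorem, a bounded entire function is constant.
Step 2: f(z) = f(0) = -6 + 5i for all z.
Step 3: |f(w)| = |-6 + 5i| = sqrt(36 + 25)
Step 4: = 7.8102

7.8102


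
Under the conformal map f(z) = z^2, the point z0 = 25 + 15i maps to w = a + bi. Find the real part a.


Step 1: z0 = 25 + 15i
Step 2: z0^2 = 25^2 - 15^2 + 750i
Step 3: real part = 625 - 225 = 400

400


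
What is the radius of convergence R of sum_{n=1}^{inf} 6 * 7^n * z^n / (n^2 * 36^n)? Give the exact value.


Step 1: General term a_n = 6 * 7^n / (n^2 * 36^n)
Step 2: By the root test, |a_n|^(1/n) = 6^(1/n) * 7 / (n^(2/n) * 36) -> 7/36 as n -> infinity (since 6^(1/n) -> 1 and n^(2/n) -> 1)
Step 3: R = 1/lim|a_n|^(1/n) = 36/7

36/7


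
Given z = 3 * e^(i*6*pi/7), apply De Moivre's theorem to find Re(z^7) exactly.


Step 1: By De Moivre's theorem, z^7 = 3^7 * e^(i*7*6*pi/7) = 2187 * (cos(6*pi) + i*sin(6*pi))
Step 2: |z|^7 = 3^7 = 2187
Step 3: Reduce the angle mod 2*pi: 6*pi - 6*pi = 0
Step 4: cos(0) = 1
Step 5: Re(z^7) = 2187 * 1 = 2187

2187


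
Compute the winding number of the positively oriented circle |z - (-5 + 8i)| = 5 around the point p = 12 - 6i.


Step 1: Center c = (-5, 8), radius = 5
Step 2: |p - c|^2 = 17^2 + (-14)^2 = 485
Step 3: r^2 = 25
Step 4: |p-c| > r so winding number = 0

0


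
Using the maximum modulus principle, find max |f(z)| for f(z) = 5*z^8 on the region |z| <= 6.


Step 1: On |z| = 6, |f(z)| = 5 * |z|^8 = 5 * 6^8
Step 2: By maximum modulus principle, maximum is on boundary.
Step 3: Maximum = 5 * 1679616 = 8398080

8398080


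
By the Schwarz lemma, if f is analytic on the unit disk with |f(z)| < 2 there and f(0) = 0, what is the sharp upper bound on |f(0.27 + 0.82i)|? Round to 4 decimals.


Step 1: g = f/2 maps D -> D with g(0) = 0, so by the Schwarz lemma |g(z)| <= |z|, i.e. |f(z)| <= 2|z|; this is sharp (f(z) = 2z).
Step 2: |z0|^2 = 0.27^2 + 0.82^2 = 0.7453
Step 3: |z0| = sqrt(0.7453) = 0.863308
Step 4: Best bound = 2 * |z0| = 2 * 0.863308 = 1.7266

1.7266


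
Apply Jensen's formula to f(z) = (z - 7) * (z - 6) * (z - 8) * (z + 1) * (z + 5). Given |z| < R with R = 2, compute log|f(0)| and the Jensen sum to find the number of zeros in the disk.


Jensen's formula: (1/2pi)*integral log|f(Re^it)|dt = log|f(0)| + sum_{|a_k|<R} log(R/|a_k|)
Step 1: f(0) = (-7) * (-6) * (-8) * 1 * 5 = -1680
Step 2: log|f(0)| = log|7| + log|6| + log|8| + log|-1| + log|-5| = 7.4265
Step 3: Zeros inside |z| < 2: -1
Step 4: Jensen sum = log(2/1) = 0.6931
Step 5: n(R) = number of terms in the Jensen sum = count of zeros inside |z| < 2 = 1

1


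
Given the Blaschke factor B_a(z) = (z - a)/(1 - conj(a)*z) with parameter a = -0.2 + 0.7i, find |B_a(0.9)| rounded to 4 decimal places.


Step 1: Numerator z0 - a = 0.9 - (-0.2 + 0.7i) = 1.1 - 0.7i
Step 2: Denominator 1 - conj(a)*z0 = 1 - (-0.2 - 0.7i)*0.9 = 1.18 + 0.63i
Step 3: |z0 - a|^2 = 1.1^2 + (-0.7)^2 = 1.7; |1 - conj(a)*z0|^2 = 1.18^2 + 0.63^2 = 1.7893
Step 4: |B_a(0.9)| = sqrt(1.7 / 1.7893) = sqrt(0.950092)
Step 5: = 0.9747

0.9747


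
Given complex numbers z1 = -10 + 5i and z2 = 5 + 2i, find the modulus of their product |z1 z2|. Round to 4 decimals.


Step 1: |z1| = sqrt((-10)^2 + 5^2) = sqrt(125)
Step 2: |z2| = sqrt(5^2 + 2^2) = sqrt(29)
Step 3: |z1*z2| = |z1|*|z2| = sqrt(125) * sqrt(29) = sqrt(125 * 29) = sqrt(3625)
Step 4: = 60.208

60.208


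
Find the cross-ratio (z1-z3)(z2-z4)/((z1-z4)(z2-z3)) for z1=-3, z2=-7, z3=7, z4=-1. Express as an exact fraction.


Step 1: (z1-z3)(z2-z4) = (-10) * (-6) = 60
Step 2: (z1-z4)(z2-z3) = (-2) * (-14) = 28
Step 3: Cross-ratio = 60/28 = 15/7

15/7


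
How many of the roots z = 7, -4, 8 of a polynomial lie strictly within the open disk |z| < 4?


Step 1: Check each root:
  z = 7: |7| = 7 >= 4
  z = -4: |-4| = 4 >= 4
  z = 8: |8| = 8 >= 4
Step 2: Count = 0

0


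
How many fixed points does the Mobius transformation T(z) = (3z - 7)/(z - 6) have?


Step 1: Fixed points satisfy T(z) = z
Step 2: z^2 - 9z + 7 = 0
Step 3: Discriminant = (-9)^2 - 4*1*7 = 53
Step 4: Number of fixed points = 2

2


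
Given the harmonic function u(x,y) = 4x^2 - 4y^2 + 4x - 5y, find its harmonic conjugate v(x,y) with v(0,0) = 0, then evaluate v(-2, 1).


Step 1: v_x = -u_y = 8y + 5
Step 2: v_y = u_x = 8x + 4
Step 3: v = 8xy + 5x + 4y + C
Step 4: v(0,0) = 0 => C = 0
Step 5: v(-2, 1) = -22

-22


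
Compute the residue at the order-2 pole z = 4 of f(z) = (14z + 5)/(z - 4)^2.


Step 1: Pole of order 2 at z = 4
Step 2: Res = lim d/dz [(z - 4)^2 * f(z)] as z -> 4
Step 3: (z - 4)^2 * f(z) = 14z + 5
Step 4: d/dz[14z + 5] = 14

14


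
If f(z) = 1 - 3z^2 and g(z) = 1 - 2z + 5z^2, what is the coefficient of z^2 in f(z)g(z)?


Step 1: z^2 term in f*g comes from: (1)*(5z^2) + (0)*(-2z) + (-3z^2)*(1)
Step 2: = 5 + 0 - 3
Step 3: = 2

2


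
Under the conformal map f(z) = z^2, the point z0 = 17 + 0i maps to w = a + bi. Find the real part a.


Step 1: z0 = 17 + 0i
Step 2: z0^2 = 17^2 - 0^2 + 0i
Step 3: real part = 289 - 0 = 289

289


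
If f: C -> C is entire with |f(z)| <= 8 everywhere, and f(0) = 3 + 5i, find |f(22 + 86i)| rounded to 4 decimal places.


Step 1: By Liouville's theorem, a bounded entire function is constant.
Step 2: f(z) = f(0) = 3 + 5i for all z.
Step 3: |f(w)| = |3 + 5i| = sqrt(9 + 25)
Step 4: = 5.831

5.831


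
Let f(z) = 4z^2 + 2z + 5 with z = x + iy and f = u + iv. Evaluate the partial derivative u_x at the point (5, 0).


Step 1: f(z) = 4(x+iy)^2 + 2(x+iy) + 5
Step 2: u = 4(x^2 - y^2) + 2x + 5
Step 3: u_x = 8x + 2
Step 4: At (5, 0): u_x = 40 + 2 = 42

42


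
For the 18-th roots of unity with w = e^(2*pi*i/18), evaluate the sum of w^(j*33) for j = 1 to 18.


Step 1: The sum sum_{j=1}^{n} w^(k*j) equals n if n | k, else 0.
Step 2: Here n = 18, k = 33
Step 3: Does n divide k? 18 | 33 -> False
Step 4: Sum = 0

0


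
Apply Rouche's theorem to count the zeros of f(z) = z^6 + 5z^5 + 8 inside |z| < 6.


Step 1: On |z| = 6 the three terms have sizes |z^6| = 6^6 = 46656, |5z^5| = 5*6^5 = 38880, |8| = 8
Step 2: The dominant term is g(z) = z^6; let h(z) = 5z^5 + 8 so f = g + h
Step 3: On |z| = 6: |g| = 46656 and |h| <= 38880 + 8 = 38888
Step 4: Since 46656 > 38888, |h| < |g| on |z| = 6, so by Rouche f has the same number of zeros as g inside |z| < 6
Step 5: g(z) = z^6 has 6 zeros (all at the origin) inside |z| < 6. Answer = 6

6


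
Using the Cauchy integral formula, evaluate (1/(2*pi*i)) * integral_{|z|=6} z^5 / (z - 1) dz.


Step 1: f(z) = z^5, a = 1 is inside |z| = 6
Step 2: By Cauchy integral formula: (1/(2pi*i)) * integral = f(a)
Step 3: f(1) = 1^5 = 1

1


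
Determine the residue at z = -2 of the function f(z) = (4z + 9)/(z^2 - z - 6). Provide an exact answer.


Step 1: Q(z) = z^2 - z - 6 = (z + 2)(z - 3)
Step 2: Q'(z) = 2z - 1
Step 3: Q'(-2) = -5, P(-2) = 1
Step 4: Res = P(-2)/Q'(-2) = 1/(-5) = -1/5

-1/5


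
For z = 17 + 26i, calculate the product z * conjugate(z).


Step 1: conj(z) = 17 - 26i
Step 2: z * conj(z) = 17^2 + 26^2
Step 3: = 289 + 676 = 965

965


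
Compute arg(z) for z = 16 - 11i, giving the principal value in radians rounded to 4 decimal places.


Step 1: z = 16 - 11i
Step 2: arg(z) = atan2(-11, 16)
Step 3: arg(z) = -0.6023

-0.6023


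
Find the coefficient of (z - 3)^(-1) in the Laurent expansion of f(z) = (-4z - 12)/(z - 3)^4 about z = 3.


Step 1: Write the numerator in powers of (z - 3): -4z - 12 = -4(z - 3) + (-4*3 - 12) = -4(z - 3) - 24
Step 2: Divide by (z - 3)^4: f(z) = -24(z - 3)^(-4) - 4(z - 3)^(-3)
Step 3: This finite sum is the Laurent series of f about z = 3.
Step 4: Only the powers -4 and -3 appear, so the coefficient of (z - 3)^(-1) = 0

0


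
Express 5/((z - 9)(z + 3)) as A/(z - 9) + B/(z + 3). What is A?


Step 1: Multiply both sides by (z - 9) and set z = 9
Step 2: A = 5 / (9 + 3)
Step 3: A = 5 / 12
Step 4: A = 5/12

5/12


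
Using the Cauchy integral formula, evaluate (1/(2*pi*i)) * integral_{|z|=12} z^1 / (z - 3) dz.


Step 1: f(z) = z^1, a = 3 is inside |z| = 12
Step 2: By Cauchy integral formula: (1/(2pi*i)) * integral = f(a)
Step 3: f(3) = 3^1 = 3

3


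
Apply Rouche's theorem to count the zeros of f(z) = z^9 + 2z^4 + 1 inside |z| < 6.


Step 1: On |z| = 6 the three terms have sizes |z^9| = 6^9 = 10077696, |2z^4| = 2*6^4 = 2592, |1| = 1
Step 2: The dominant term is g(z) = z^9; let h(z) = 2z^4 + 1 so f = g + h
Step 3: On |z| = 6: |g| = 10077696 and |h| <= 2592 + 1 = 2593
Step 4: Since 10077696 > 2593, |h| < |g| on |z| = 6, so by Rouche f has the same number of zeros as g inside |z| < 6
Step 5: g(z) = z^9 has 9 zeros (all at the origin) inside |z| < 6. Answer = 9

9


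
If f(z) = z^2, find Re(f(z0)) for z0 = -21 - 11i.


Step 1: z0 = -21 - 11i
Step 2: z0^2 = (-21)^2 - (-11)^2 + 462i
Step 3: real part = 441 - 121 = 320

320


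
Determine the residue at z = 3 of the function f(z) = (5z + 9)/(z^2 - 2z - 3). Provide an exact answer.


Step 1: Q(z) = z^2 - 2z - 3 = (z - 3)(z + 1)
Step 2: Q'(z) = 2z - 2
Step 3: Q'(3) = 4, P(3) = 24
Step 4: Res = P(3)/Q'(3) = 24/4 = 6

6


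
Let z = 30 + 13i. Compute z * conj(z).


Step 1: conj(z) = 30 - 13i
Step 2: z * conj(z) = 30^2 + 13^2
Step 3: = 900 + 169 = 1069

1069


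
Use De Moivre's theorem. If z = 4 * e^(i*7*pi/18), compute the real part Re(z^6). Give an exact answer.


Step 1: By De Moivre's theorem, z^6 = 4^6 * e^(i*6*7*pi/18) = 4096 * (cos(7*pi/3) + i*sin(7*pi/3))
Step 2: |z|^6 = 4^6 = 4096
Step 3: Reduce the angle mod 2*pi: 7*pi/3 - 2*pi = pi/3
Step 4: cos(pi/3) = 1/2
Step 5: Re(z^6) = 4096 * 1/2 = 2048

2048
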